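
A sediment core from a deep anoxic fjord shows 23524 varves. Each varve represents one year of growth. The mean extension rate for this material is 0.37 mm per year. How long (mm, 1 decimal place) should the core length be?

The record spans 23524 years at 0.37 mm per year.
Predicted length = 0.37 mm/year × 23524 years = 8703.9 mm.

8703.9 mm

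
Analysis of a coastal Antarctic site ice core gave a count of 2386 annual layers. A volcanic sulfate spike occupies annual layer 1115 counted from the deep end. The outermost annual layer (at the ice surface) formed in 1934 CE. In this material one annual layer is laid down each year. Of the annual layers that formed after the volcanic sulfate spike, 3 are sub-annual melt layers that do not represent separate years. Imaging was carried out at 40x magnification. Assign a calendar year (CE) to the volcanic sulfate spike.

2386 − 1115 = 1271 annual layers lie beyond the volcanic sulfate spike toward the ice surface.
1271 − 3 false = 1268 true annual layers after the volcanic sulfate spike.
The annual layer at the ice surface is 1934 CE, so the volcanic sulfate spike dates to 1934 − 1268 = 666 CE.

666 CE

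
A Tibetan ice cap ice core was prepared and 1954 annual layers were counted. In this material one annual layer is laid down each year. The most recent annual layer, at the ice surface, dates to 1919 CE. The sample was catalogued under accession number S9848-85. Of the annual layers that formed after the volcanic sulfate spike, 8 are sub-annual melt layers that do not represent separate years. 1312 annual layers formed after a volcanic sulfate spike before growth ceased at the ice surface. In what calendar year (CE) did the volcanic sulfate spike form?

615 CE

There are 1312 annual layers younger than the volcanic sulfate spike.
Removing the 8 false annual layers leaves 1312 − 8 = 1304 true annual layers beyond the volcanic sulfate spike.
1919 − 1304 = 615 CE.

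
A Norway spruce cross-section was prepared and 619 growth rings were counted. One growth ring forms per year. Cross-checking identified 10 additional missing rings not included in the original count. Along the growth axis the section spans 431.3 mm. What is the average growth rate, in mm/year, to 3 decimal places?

Correcting the raw count gives 619 + 10 = 629 true growth rings.
Mean rate = 431.3 mm / 629 years ≈ 0.686 mm/year.

0.686 mm/year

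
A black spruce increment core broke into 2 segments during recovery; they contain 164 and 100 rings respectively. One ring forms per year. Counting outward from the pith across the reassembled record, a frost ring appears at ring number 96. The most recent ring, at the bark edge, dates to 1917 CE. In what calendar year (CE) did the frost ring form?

Total rings = 164 + 100 = 264.
The frost ring sits at ring 96 from the pith, so 264 − 96 = 168 rings formed after it.
Counting back 168 years from 1917 CE places the frost ring in 1917 − 168 = 1749 CE.

1749 CE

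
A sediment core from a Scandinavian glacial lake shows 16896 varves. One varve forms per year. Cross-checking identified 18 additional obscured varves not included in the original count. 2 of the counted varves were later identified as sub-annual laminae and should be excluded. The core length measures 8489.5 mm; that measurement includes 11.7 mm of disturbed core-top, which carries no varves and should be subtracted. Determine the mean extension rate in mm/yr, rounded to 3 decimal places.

0.501 mm/yr

After corrections the count is 16896 − 2 + 18 = 16912 varves.
The growth record spans 8489.5 − 11.7 = 8477.8 mm.
Extension rate ≈ 8477.8 / 16912 = 0.501 mm/yr.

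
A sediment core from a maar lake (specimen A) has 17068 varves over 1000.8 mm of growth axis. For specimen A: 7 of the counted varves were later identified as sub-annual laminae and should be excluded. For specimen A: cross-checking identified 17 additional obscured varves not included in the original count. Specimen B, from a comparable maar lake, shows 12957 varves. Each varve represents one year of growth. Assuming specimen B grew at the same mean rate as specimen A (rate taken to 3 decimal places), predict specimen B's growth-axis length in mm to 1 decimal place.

Specimen A: adjusted count: 17068 − 7 + 17 = 17078 varves.
A: Extension rate ≈ 1000.8 / 17078 = 0.059 mm/year.
B's length ≈ 0.059 × 12957 = 764.5 mm.

764.5 mm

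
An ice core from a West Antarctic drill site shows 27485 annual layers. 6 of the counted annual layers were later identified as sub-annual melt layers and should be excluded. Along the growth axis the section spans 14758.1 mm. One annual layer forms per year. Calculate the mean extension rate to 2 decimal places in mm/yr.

0.54 mm/yr

Adjusted count: 27485 − 6 = 27479 annual layers.
Mean rate = 14758.1 mm / 27479 years ≈ 0.54 mm/yr.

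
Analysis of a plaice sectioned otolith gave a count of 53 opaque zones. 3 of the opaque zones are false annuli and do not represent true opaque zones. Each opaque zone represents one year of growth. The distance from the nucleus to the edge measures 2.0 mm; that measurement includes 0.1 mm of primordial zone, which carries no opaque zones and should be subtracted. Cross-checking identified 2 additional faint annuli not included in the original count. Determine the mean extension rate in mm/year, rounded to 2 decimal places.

Adjusted count: 53 − 3 + 2 = 52 opaque zones.
Net length = 2.0 − 0.1 = 1.9 mm.
Mean rate = 1.9 mm / 52 years ≈ 0.04 mm/year.

0.04 mm/year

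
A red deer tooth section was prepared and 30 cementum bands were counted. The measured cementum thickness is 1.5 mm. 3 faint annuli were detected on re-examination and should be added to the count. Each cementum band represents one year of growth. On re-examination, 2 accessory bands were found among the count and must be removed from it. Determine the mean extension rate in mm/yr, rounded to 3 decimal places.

Adjusted count: 30 − 2 + 3 = 31 cementum bands.
1.5 mm over 31 years gives 1.5 / 31 ≈ 0.048 mm/yr.

0.048 mm/yr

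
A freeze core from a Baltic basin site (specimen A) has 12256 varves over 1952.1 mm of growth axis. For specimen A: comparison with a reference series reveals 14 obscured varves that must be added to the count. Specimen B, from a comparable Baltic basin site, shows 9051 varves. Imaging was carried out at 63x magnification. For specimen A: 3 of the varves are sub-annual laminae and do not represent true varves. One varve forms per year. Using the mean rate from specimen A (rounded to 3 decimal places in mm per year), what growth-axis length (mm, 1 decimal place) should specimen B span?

Specimen A: correcting the raw count gives 12256 − 3 + 14 = 12267 true varves.
A: Mean rate = 1952.1 mm / 12267 years ≈ 0.159 mm/yr.
Length of B = 0.159 × 9051 = 1439.1 mm.

1439.1 mm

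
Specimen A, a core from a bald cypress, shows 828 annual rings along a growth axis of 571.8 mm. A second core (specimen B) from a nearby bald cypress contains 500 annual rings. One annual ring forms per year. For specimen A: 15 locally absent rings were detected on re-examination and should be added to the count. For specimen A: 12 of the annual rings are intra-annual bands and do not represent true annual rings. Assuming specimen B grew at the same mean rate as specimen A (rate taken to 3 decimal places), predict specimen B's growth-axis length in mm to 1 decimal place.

Specimen A: after corrections the count is 828 − 12 + 15 = 831 annual rings.
A: Mean rate = 571.8 mm / 831 years ≈ 0.688 mm/yr.
Length of B = 0.688 × 500 = 344.0 mm.

344.0 mm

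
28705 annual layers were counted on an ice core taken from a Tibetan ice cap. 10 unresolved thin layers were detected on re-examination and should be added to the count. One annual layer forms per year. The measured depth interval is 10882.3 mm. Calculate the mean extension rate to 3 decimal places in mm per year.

0.379 mm per year

True annual layer count = 28705 + 10 = 28715.
Mean rate = 10882.3 mm / 28715 years ≈ 0.379 mm per year.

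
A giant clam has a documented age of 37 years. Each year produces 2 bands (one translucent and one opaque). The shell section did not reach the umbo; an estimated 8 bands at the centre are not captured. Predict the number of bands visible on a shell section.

66 bands

37 years at 2 bands per year gives 37 × 2 = 74 bands.
Subtracting the 8 bands not captured gives 74 − 8 = 66 bands in the record.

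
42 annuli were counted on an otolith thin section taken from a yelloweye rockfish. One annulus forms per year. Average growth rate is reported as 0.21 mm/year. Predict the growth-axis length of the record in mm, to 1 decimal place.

8.8 mm

42 years of growth are recorded.
42 years at 0.21 mm/year gives 0.21 × 42 = 8.8 mm.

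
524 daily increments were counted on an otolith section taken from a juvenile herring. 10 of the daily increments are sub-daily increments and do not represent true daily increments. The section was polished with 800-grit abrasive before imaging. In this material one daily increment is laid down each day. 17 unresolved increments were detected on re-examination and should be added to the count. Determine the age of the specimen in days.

531 days

Correcting the raw count gives 524 − 10 + 17 = 531 true daily increments.
One daily increment per day makes the duration 531 days.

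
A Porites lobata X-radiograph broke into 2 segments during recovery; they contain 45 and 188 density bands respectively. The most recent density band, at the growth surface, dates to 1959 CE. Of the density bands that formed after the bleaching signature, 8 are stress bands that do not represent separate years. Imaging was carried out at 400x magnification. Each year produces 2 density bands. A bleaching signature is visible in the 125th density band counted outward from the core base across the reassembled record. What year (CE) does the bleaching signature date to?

1909 CE

Total density bands = 45 + 188 = 233.
Between density band 125 and the growth surface there are 233 − 125 = 108 density bands.
Excluding 8 false density bands: 108 − 8 = 100.
With 2 density bands per year, 100 / 2 = 50 years.
The density band at the growth surface is 1959 CE, so the bleaching signature dates to 1959 − 50 = 1909 CE.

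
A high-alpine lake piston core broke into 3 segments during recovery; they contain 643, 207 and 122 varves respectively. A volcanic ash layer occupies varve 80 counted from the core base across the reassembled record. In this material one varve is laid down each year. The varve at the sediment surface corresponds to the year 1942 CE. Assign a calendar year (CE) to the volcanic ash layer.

1050 CE

Total varves = 643 + 207 + 122 = 972.
Between varve 80 and the sediment surface there are 972 − 80 = 892 varves.
Counting back 892 years from 1942 CE places the volcanic ash layer in 1942 − 892 = 1050 CE.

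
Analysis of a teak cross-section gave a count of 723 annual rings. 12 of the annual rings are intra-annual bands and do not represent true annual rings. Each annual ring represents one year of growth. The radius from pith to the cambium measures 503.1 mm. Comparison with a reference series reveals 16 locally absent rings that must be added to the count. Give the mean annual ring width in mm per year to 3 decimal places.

After corrections the count is 723 − 12 + 16 = 727 annual rings.
503.1 mm over 727 years gives 503.1 / 727 ≈ 0.692 mm per year.

0.692 mm per year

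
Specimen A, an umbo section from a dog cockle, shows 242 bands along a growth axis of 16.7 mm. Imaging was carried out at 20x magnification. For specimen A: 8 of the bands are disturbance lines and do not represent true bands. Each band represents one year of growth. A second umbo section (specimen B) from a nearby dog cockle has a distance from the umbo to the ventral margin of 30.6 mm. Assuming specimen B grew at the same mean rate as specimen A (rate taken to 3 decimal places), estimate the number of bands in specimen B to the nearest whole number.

431 bands

Specimen A: adjusted count: 242 − 8 = 234 bands.
A: 16.7 mm over 234 years gives 16.7 / 234 ≈ 0.071 mm/year.
Specimen B: 30.6 mm / 0.071 mm per year = 430.99 years ≈ 431 bands.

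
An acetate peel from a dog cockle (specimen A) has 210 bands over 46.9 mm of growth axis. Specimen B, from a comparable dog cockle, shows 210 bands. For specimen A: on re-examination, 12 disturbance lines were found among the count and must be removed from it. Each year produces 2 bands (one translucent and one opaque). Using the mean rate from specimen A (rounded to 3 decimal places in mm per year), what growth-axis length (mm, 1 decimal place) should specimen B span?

49.8 mm

Specimen A: true band count = 210 − 12 = 198.
Specimen A: 198 bands at 2 per year is 198 / 2 = 99 years.
A: Mean rate = 46.9 mm / 99 years ≈ 0.474 mm/year.
Specimen B: 210 bands at 2 per year is 210 / 2 = 105 years. For B, 0.474 mm/year × 105 years = 49.8 mm.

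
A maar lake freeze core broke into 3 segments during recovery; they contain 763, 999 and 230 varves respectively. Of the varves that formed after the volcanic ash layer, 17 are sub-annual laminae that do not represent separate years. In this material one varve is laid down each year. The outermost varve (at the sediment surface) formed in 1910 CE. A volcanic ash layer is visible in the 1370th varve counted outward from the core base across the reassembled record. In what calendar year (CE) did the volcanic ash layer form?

Total varves = 763 + 999 + 230 = 1992.
1992 − 1370 = 622 varves lie beyond the volcanic ash layer toward the sediment surface.
622 − 17 false = 605 true varves after the volcanic ash layer.
The varve at the sediment surface is 1910 CE, so the volcanic ash layer dates to 1910 − 605 = 1305 CE.

1305 CE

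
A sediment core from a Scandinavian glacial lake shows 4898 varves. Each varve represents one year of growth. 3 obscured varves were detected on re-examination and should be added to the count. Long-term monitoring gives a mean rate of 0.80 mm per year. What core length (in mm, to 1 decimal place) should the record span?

3920.8 mm

Adjusted count: 4898 + 3 = 4901 varves.
4901 years at 0.80 mm/year gives 0.80 × 4901 = 3920.8 mm.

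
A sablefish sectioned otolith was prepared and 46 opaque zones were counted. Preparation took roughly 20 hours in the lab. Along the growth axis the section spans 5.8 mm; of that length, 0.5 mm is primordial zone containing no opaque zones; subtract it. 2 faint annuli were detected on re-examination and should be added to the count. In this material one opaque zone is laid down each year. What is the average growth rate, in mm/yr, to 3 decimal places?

After corrections the count is 46 + 2 = 48 opaque zones.
Net length = 5.8 − 0.5 = 5.3 mm.
Extension rate ≈ 5.3 / 48 = 0.110 mm/yr.

0.110 mm/yr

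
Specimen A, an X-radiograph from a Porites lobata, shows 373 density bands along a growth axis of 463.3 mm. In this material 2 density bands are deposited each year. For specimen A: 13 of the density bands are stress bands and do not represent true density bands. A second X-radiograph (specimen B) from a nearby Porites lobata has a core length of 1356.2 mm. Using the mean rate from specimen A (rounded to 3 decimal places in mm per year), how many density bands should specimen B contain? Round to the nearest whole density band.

1054 density bands

Specimen A: true density band count = 373 − 13 = 360.
Specimen A: dividing by 2 density bands per year: 360 / 2 = 180 years.
A: Mean rate = 463.3 mm / 180 years ≈ 2.574 mm/yr.
For B, 1356.2 / 2.574 = 526.88 years; at 2 density bands per year that is 526.88 × 2 ≈ 1054 density bands.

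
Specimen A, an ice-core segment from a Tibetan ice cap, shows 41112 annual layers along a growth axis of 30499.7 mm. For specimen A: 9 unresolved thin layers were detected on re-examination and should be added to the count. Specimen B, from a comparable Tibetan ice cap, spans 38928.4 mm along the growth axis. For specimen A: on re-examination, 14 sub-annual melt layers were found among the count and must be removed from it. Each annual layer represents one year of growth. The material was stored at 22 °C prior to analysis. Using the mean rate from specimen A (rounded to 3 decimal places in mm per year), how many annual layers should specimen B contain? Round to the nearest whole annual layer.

52464 annual layers

Specimen A: adjusted count: 41112 − 14 + 9 = 41107 annual layers.
A: 30499.7 mm over 41107 years gives 30499.7 / 41107 ≈ 0.742 mm/yr.
B spans 38928.4 / 0.742 = 52464.15 years ≈ 52464 annual layers.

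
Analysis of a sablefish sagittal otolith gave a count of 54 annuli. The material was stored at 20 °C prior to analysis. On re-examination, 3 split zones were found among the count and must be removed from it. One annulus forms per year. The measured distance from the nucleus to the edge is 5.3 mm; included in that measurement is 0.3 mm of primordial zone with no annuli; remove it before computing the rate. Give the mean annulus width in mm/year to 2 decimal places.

0.10 mm/year

Correcting the raw count gives 54 − 3 = 51 true annuli.
Net length = 5.3 − 0.3 = 5.0 mm.
Extension rate ≈ 5.0 / 51 = 0.10 mm/year.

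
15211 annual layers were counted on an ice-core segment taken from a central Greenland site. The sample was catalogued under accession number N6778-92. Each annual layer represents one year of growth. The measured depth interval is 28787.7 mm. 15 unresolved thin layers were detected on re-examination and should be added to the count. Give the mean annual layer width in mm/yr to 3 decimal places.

True annual layer count = 15211 + 15 = 15226.
28787.7 mm over 15226 years gives 28787.7 / 15226 ≈ 1.891 mm/yr.

1.891 mm/yr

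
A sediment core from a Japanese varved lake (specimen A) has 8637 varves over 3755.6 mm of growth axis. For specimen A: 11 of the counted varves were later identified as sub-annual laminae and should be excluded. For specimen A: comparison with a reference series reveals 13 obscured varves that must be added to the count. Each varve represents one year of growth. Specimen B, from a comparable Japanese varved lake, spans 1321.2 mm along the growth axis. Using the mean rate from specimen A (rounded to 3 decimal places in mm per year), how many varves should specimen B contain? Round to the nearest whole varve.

Specimen A: true varve count = 8637 − 11 + 13 = 8639.
A: Extension rate ≈ 3755.6 / 8639 = 0.435 mm/year.
B spans 1321.2 / 0.435 = 3037.24 years ≈ 3037 varves.

3037 varves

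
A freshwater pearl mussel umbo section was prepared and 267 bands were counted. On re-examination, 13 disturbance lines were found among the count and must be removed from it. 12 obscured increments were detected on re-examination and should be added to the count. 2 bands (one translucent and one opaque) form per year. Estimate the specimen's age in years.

Correcting the raw count gives 267 − 13 + 12 = 266 true bands.
Dividing by 2 bands per year: 266 / 2 = 133 years.

133 yr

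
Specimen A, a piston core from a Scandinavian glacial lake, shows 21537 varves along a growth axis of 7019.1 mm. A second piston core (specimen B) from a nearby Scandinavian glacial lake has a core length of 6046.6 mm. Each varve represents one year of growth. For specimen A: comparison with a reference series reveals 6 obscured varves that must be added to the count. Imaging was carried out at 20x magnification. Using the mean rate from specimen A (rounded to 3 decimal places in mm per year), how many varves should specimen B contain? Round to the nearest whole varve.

18548 varves

Specimen A: correcting the raw count gives 21537 + 6 = 21543 true varves.
A: Mean rate = 7019.1 mm / 21543 years ≈ 0.326 mm/year.
B spans 6046.6 / 0.326 = 18547.85 years ≈ 18548 varves.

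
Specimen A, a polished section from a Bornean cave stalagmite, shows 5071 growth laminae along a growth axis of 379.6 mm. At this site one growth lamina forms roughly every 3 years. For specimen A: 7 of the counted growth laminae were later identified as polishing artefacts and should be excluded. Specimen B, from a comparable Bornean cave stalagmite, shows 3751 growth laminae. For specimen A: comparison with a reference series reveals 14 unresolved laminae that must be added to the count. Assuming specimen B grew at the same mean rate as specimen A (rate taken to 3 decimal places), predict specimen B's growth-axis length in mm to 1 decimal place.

Specimen A: after corrections the count is 5071 − 7 + 14 = 5078 growth laminae.
Specimen A: at 3 years per growth lamina, 5078 × 3 = 15234 years.
A: Mean rate = 379.6 mm / 15234 years ≈ 0.025 mm/yr.
Specimen B: at 3 years per growth lamina, 3751 × 3 = 11253 years. Length of B = 0.025 × 11253 = 281.3 mm.

281.3 mm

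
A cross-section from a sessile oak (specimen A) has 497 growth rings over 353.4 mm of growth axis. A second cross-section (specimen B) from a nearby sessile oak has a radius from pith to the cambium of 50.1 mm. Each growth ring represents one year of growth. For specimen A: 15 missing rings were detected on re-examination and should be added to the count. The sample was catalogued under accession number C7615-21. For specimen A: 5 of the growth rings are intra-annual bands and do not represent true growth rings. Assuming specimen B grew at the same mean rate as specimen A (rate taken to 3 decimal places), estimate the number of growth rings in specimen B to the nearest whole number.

Specimen A: true growth ring count = 497 − 5 + 15 = 507.
A: Mean rate = 353.4 mm / 507 years ≈ 0.697 mm per year.
For B, 50.1 / 0.697 = 71.88 years ≈ 72 growth rings.

72 growth rings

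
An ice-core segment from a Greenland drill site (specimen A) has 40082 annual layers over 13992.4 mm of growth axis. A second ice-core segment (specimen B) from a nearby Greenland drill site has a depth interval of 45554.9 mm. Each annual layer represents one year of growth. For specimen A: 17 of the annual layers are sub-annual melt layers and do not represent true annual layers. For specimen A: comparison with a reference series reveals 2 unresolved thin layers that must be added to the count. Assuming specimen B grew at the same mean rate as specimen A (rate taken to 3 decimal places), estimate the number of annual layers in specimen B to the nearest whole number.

Specimen A: true annual layer count = 40082 − 17 + 2 = 40067.
A: Extension rate ≈ 13992.4 / 40067 = 0.349 mm/yr.
For B, 45554.9 / 0.349 = 130529.80 years ≈ 130530 annual layers.

130530 annual layers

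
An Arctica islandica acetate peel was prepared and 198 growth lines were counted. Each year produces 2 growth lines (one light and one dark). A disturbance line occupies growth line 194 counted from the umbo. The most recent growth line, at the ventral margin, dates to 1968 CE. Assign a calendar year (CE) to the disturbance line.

1966 CE

198 − 194 = 4 growth lines lie beyond the disturbance line toward the ventral margin.
Dividing by 2 growth lines per year: 4 / 2 = 2 years.
The growth line at the ventral margin is 1968 CE, so the disturbance line dates to 1968 − 2 = 1966 CE.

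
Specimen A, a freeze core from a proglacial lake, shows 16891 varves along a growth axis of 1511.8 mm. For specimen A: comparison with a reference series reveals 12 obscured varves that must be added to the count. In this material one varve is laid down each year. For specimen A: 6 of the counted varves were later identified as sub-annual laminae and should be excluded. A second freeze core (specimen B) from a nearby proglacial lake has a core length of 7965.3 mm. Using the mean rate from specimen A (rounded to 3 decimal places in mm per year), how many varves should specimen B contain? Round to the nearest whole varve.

Specimen A: after corrections the count is 16891 − 6 + 12 = 16897 varves.
A: Mean rate = 1511.8 mm / 16897 years ≈ 0.089 mm/yr.
For B, 7965.3 / 0.089 = 89497.75 years ≈ 89498 varves.

89498 varves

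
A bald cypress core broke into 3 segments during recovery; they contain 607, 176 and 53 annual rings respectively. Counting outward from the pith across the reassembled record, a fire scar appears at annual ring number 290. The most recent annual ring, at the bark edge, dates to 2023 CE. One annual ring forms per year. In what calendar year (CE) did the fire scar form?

Total annual rings = 607 + 176 + 53 = 836.
Between annual ring 290 and the bark edge there are 836 − 290 = 546 annual rings.
Counting back 546 years from 2023 CE places the fire scar in 2023 − 546 = 1477 CE.

1477 CE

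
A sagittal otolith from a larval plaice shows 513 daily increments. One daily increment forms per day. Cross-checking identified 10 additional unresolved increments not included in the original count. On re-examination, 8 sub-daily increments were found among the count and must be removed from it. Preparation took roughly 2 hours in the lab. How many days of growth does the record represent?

515 d

After corrections the count is 513 − 8 + 10 = 515 daily increments.
At one daily increment per day, that is 515 days.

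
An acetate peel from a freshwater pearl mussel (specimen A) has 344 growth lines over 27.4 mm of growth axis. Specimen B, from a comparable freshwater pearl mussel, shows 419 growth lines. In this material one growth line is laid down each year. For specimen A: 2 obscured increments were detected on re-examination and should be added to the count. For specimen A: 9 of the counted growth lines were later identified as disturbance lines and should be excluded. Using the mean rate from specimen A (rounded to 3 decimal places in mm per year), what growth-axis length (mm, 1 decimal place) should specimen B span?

Specimen A: correcting the raw count gives 344 − 9 + 2 = 337 true growth lines.
A: 27.4 mm over 337 years gives 27.4 / 337 ≈ 0.081 mm/yr.
B's length ≈ 0.081 × 419 = 33.9 mm.

33.9 mm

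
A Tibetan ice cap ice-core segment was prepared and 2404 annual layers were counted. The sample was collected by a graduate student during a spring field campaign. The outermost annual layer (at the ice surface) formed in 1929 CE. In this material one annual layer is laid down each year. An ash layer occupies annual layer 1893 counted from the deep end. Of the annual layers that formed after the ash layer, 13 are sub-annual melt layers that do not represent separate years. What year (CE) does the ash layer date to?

1431 CE

The ash layer sits at annual layer 1893 from the deep end, so 2404 − 1893 = 511 annual layers formed after it.
Removing the 13 false annual layers leaves 511 − 13 = 498 true annual layers beyond the ash layer.
1929 − 498 = 1431 CE.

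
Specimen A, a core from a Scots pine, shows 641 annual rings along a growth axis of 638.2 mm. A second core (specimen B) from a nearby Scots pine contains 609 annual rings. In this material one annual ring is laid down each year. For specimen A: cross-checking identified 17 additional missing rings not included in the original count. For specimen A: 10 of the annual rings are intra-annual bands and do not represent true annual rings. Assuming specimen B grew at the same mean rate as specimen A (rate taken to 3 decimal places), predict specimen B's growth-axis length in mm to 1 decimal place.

599.9 mm

Specimen A: correcting the raw count gives 641 − 10 + 17 = 648 true annual rings.
A: Extension rate ≈ 638.2 / 648 = 0.985 mm/year.
For B, 0.985 mm/year × 609 years = 599.9 mm.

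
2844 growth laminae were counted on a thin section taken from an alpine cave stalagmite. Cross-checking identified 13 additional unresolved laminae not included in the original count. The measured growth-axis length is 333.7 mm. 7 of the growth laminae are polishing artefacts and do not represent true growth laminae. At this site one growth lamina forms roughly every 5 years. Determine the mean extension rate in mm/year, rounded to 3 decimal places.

After corrections the count is 2844 − 7 + 13 = 2850 growth laminae.
Multiplying by 5 years per growth lamina: 2850 × 5 = 14250 years.
Extension rate ≈ 333.7 / 14250 = 0.023 mm/year.

0.023 mm/year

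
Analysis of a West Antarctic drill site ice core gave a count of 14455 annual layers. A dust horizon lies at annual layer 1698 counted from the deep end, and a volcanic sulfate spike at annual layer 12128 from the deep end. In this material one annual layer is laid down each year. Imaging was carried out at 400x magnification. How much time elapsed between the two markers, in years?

The two markers are separated by 12128 − 1698 = 10430 annual layers.
That is 10430 years at one annual layer per year.

10430 years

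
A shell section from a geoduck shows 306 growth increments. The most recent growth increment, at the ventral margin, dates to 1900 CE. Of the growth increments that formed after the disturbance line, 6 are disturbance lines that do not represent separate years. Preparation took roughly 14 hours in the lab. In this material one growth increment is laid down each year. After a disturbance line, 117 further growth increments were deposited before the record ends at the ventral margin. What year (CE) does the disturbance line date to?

1789 CE

117 growth increments formed after the disturbance line.
Excluding 6 false growth increments: 117 − 6 = 111.
The growth increment at the ventral margin is 1900 CE, so the disturbance line dates to 1900 − 111 = 1789 CE.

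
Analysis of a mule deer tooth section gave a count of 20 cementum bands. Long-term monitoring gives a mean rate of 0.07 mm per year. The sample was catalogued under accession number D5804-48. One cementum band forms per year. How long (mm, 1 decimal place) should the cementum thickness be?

1.4 mm

The record spans 20 years at 0.07 mm per year.
Length ≈ 0.07 × 20 = 1.4 mm.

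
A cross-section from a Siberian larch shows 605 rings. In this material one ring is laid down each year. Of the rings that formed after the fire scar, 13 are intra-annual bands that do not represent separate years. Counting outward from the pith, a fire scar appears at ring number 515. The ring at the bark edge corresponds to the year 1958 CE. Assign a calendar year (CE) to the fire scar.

605 − 515 = 90 rings lie beyond the fire scar toward the bark edge.
Removing the 13 false rings leaves 90 − 13 = 77 true rings beyond the fire scar.
1958 − 77 = 1881 CE.

1881 CE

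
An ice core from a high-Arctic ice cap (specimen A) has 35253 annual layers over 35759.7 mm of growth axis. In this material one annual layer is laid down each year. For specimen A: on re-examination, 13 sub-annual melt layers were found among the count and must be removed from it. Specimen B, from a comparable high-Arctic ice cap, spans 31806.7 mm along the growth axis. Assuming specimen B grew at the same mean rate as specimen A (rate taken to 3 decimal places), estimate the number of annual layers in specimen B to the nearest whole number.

Specimen A: adjusted count: 35253 − 13 = 35240 annual layers.
A: Mean rate = 35759.7 mm / 35240 years ≈ 1.015 mm/year.
Specimen B: 31806.7 mm / 1.015 mm per year = 31336.65 years ≈ 31337 annual layers.

31337 annual layers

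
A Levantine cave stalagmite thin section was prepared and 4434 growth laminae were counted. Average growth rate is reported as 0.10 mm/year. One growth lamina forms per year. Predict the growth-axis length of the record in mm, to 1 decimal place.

443.4 mm

4434 years of growth are recorded.
Predicted length = 0.10 mm/year × 4434 years = 443.4 mm.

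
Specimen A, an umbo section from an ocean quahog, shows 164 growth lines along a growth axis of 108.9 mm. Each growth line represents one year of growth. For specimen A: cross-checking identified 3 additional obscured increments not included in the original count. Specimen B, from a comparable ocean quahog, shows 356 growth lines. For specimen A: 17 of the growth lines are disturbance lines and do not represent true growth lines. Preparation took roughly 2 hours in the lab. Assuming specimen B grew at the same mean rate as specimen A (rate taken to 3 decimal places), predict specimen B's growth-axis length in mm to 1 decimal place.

258.5 mm

Specimen A: true growth line count = 164 − 17 + 3 = 150.
A: Mean rate = 108.9 mm / 150 years ≈ 0.726 mm/yr.
For B, 0.726 mm/year × 356 years = 258.5 mm.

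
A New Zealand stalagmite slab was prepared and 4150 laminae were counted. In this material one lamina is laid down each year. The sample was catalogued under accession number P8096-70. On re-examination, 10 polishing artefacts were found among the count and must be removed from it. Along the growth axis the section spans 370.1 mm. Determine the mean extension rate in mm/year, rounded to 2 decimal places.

True lamina count = 4150 − 10 = 4140.
Mean rate = 370.1 mm / 4140 years ≈ 0.09 mm/year.

0.09 mm/year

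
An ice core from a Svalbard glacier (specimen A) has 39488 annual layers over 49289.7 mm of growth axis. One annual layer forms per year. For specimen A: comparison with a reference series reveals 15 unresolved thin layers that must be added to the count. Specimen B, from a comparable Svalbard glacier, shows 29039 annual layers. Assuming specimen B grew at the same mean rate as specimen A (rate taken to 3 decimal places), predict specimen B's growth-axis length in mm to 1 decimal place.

Specimen A: after corrections the count is 39488 + 15 = 39503 annual layers.
A: Mean rate = 49289.7 mm / 39503 years ≈ 1.248 mm/yr.
For B, 1.248 mm/year × 29039 years = 36240.7 mm.

36240.7 mm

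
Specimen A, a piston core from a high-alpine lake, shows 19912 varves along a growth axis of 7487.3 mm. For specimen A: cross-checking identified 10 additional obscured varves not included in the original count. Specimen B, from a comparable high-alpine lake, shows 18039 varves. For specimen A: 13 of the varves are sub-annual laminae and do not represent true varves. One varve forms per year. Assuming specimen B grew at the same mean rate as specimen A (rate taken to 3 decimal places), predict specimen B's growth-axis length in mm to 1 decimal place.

Specimen A: true varve count = 19912 − 13 + 10 = 19909.
A: Mean rate = 7487.3 mm / 19909 years ≈ 0.376 mm/year.
B's length ≈ 0.376 × 18039 = 6782.7 mm.

6782.7 mm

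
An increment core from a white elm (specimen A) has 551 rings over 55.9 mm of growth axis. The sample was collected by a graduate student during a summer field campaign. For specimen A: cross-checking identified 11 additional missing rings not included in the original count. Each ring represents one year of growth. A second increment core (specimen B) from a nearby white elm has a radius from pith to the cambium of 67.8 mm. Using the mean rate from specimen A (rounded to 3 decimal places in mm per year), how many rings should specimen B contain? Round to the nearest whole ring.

Specimen A: true ring count = 551 + 11 = 562.
A: Extension rate ≈ 55.9 / 562 = 0.099 mm/year.
B spans 67.8 / 0.099 = 684.85 years ≈ 685 rings.

685 rings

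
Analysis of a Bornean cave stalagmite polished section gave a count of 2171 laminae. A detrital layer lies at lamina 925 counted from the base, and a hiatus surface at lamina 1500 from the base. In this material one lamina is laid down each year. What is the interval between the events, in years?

575 yr

The two markers are separated by 1500 − 925 = 575 laminae.
That is 575 years at one lamina per year.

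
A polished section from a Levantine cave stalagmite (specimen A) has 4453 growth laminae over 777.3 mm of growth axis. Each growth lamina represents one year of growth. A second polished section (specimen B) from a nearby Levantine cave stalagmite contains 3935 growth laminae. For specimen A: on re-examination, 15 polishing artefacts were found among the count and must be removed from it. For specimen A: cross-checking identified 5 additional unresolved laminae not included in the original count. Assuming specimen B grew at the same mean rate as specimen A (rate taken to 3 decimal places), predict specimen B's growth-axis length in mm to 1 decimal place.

Specimen A: true growth lamina count = 4453 − 15 + 5 = 4443.
A: 777.3 mm over 4443 years gives 777.3 / 4443 ≈ 0.175 mm/year.
B's length ≈ 0.175 × 3935 = 688.6 mm.

688.6 mm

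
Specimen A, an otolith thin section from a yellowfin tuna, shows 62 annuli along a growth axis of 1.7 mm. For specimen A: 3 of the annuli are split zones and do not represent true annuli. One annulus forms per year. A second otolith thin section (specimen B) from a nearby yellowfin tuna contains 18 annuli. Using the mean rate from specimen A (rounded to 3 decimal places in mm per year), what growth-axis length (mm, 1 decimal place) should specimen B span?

Specimen A: after corrections the count is 62 − 3 = 59 annuli.
A: Mean rate = 1.7 mm / 59 years ≈ 0.029 mm/year.
B's length ≈ 0.029 × 18 = 0.5 mm.

0.5 mm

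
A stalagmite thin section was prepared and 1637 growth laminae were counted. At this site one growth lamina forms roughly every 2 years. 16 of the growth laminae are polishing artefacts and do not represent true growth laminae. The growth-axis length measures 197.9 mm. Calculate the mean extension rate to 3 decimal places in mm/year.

0.061 mm/year

After corrections the count is 1637 − 16 = 1621 growth laminae.
At 2 years per growth lamina, 1621 × 2 = 3242 years.
Extension rate ≈ 197.9 / 3242 = 0.061 mm/year.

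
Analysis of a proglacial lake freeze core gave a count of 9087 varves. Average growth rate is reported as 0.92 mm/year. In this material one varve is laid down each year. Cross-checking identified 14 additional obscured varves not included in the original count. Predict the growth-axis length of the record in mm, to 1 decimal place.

8372.9 mm

Correcting the raw count gives 9087 + 14 = 9101 true varves.
9101 years at 0.92 mm/year gives 0.92 × 9101 = 8372.9 mm.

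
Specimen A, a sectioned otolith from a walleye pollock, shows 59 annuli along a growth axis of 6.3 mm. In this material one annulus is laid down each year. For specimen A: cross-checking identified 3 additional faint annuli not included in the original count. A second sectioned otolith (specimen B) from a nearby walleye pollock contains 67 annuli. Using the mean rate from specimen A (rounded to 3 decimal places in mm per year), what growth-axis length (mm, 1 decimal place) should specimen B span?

6.8 mm

Specimen A: true annulus count = 59 + 3 = 62.
A: Mean rate = 6.3 mm / 62 years ≈ 0.102 mm/year.
For B, 0.102 mm/year × 67 years = 6.8 mm.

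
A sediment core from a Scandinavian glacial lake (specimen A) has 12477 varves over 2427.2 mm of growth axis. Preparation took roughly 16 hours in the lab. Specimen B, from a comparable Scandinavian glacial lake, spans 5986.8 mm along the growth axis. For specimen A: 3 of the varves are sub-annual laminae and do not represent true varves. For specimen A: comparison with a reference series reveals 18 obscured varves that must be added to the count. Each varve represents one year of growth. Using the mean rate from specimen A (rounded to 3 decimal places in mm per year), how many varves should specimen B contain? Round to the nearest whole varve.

30860 varves

Specimen A: true varve count = 12477 − 3 + 18 = 12492.
A: 2427.2 mm over 12492 years gives 2427.2 / 12492 ≈ 0.194 mm per year.
B spans 5986.8 / 0.194 = 30859.79 years ≈ 30860 varves.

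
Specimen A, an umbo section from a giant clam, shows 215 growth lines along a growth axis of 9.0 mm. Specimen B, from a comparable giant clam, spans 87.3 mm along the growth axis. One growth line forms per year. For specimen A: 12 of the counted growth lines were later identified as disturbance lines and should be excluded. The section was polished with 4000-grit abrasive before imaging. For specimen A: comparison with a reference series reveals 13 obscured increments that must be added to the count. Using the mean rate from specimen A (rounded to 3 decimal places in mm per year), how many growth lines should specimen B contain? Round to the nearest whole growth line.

Specimen A: after corrections the count is 215 − 12 + 13 = 216 growth lines.
A: 9.0 mm over 216 years gives 9.0 / 216 ≈ 0.042 mm per year.
For B, 87.3 / 0.042 = 2078.57 years ≈ 2079 growth lines.

2079 growth lines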